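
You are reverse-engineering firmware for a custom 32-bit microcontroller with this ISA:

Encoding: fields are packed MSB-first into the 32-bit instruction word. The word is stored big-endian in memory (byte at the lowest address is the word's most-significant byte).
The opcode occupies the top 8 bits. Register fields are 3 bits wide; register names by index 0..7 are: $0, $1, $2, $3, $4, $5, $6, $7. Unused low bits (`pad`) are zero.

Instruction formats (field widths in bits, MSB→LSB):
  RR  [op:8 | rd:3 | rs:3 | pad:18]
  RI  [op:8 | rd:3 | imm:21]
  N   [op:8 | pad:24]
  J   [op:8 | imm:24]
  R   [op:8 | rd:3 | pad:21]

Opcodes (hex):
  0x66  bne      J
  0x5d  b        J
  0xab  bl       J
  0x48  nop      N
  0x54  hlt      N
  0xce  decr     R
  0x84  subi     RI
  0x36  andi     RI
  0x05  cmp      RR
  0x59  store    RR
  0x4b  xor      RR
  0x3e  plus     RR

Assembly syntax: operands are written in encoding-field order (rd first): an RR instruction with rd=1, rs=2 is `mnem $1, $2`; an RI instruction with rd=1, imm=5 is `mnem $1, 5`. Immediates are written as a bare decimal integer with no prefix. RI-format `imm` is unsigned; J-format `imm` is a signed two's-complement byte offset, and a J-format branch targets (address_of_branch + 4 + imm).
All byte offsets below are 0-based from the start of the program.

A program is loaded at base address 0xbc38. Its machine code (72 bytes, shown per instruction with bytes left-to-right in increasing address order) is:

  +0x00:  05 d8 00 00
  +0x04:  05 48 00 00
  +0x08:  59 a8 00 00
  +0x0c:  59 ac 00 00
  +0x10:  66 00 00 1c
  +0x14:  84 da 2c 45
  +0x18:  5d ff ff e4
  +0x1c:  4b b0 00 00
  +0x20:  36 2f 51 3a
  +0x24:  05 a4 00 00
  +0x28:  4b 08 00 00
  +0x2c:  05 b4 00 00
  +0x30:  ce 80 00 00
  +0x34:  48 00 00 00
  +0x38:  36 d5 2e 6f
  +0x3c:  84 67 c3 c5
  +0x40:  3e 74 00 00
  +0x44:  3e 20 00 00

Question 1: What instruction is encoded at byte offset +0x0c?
store $5, $3

@+0c  big-endian(59 ac 00 00) = 0x59ac0000
  top 8b → 0x59 → store [RR]
  rd@[23:21]=0x5 ⇒ $5
  rs@[20:18]=0x3 ⇒ $3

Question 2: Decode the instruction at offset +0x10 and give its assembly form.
off 0x10: read 66 00 00 1c as big → 0x6600001c
  top 8b → 0x66 → bne [J]
  [23:0] imm=28 = 28

bne 28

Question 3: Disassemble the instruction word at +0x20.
+0x20: 36 2f 51 3a ⇒ word 0x362f513a (big)
  opcode bits[31:24]=0x36: andi/RI
  [23:21] rd=1 = $1
  [20:0] imm=1003834 = 1003834

andi $1, 1003834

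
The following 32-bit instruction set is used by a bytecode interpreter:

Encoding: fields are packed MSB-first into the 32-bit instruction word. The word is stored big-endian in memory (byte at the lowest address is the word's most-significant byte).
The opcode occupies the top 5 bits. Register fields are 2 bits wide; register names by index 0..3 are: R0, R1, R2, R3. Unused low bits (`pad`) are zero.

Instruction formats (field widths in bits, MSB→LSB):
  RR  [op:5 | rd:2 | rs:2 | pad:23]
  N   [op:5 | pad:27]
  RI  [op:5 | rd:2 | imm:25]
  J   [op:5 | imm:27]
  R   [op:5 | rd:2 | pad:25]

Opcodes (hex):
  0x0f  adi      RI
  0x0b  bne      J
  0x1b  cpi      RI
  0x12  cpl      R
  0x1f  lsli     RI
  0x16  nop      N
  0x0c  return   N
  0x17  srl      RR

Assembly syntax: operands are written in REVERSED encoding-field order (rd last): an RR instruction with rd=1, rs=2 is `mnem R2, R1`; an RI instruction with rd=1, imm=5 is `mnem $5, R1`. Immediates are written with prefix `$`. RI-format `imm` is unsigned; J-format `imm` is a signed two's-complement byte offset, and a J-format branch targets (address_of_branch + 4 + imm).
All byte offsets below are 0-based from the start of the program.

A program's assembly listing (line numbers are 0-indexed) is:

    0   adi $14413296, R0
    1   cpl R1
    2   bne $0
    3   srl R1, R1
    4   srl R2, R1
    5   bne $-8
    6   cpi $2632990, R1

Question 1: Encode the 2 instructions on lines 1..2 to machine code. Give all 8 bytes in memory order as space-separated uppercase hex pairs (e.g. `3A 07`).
92 00 00 00 58 00 00 00

1. cpl fields op=0x12:5|rd=1:2|pad=0:25 → word 92000000h → 92 00 00 00
2. bne fields op=0xb:5|imm=0:27 → word 58000000h → 58 00 00 00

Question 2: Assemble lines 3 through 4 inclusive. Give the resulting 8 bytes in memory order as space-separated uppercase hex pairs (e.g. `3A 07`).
L3: srl op=0x17:5|rd=1:2|rs=1:2|pad=0:23 ⇒ 0xba800000 ⇒ big ba 80 00 00
L4: srl op=0x17:5|rd=1:2|rs=2:2|pad=0:23 ⇒ 0xbb000000 ⇒ big bb 00 00 00

BA 80 00 00 BB 00 00 00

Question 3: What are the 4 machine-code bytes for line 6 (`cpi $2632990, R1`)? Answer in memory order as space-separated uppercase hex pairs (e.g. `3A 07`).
DA 28 2D 1E

6. cpi fields op=0x1b:5|rd=1:2|imm=2632990:25 → word da282d1eh → da 28 2d 1e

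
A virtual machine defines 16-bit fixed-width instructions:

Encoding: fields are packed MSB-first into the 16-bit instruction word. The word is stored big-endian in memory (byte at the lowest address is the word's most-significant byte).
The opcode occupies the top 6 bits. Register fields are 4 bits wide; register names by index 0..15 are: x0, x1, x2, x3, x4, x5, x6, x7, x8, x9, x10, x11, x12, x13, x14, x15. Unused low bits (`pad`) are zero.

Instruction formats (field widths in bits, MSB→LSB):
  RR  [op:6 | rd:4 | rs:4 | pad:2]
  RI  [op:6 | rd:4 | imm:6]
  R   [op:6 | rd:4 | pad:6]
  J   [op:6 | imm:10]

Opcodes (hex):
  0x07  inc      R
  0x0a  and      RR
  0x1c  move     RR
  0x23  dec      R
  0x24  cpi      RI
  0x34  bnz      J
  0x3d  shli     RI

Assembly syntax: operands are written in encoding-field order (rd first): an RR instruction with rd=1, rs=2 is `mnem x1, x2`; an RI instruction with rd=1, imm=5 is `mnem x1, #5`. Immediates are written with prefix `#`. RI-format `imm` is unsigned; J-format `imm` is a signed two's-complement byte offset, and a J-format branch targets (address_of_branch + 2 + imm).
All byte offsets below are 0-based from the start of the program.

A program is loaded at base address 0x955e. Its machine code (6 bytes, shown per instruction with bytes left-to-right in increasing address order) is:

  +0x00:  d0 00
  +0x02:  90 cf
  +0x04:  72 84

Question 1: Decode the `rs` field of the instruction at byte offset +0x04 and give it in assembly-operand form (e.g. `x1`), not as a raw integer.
@+04  big-endian(72 84) = 0x7284
  opcode bits[15:10]=0x1c: move/RR
  [9:6] rd=10 = x10
  [5:2] rs=1 = x1

x1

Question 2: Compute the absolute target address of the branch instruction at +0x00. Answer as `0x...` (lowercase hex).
[00] d0 00 → 0xd000
  opcode bits[15:10]=0x34: bnz/J
  imm: (w>>0)&0x3ff=0x0 → #0
  target = base 0x955e + off 0x00 + 2 + imm 0 = 0x9560

0x9560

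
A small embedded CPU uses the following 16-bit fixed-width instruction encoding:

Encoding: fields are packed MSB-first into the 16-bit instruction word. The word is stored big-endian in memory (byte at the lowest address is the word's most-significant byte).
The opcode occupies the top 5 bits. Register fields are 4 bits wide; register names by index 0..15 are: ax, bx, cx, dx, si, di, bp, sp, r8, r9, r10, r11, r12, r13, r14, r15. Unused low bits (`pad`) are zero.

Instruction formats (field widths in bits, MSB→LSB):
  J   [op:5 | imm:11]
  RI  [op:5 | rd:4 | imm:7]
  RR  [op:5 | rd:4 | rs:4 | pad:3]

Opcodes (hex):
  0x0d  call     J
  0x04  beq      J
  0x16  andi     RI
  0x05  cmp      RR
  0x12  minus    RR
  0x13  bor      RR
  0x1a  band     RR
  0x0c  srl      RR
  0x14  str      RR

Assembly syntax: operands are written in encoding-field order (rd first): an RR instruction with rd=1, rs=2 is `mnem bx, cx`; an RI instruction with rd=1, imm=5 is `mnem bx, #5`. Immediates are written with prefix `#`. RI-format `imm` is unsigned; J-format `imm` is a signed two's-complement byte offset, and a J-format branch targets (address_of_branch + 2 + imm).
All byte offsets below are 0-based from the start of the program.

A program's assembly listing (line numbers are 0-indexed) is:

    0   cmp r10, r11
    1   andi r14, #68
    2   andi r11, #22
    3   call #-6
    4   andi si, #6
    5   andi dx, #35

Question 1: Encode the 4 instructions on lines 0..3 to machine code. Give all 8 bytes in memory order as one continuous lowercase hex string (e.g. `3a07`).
2d58b744b5966ffa

0. cmp fields op=0x5:5|rd=10:4|rs=11:4|pad=0:3 → word 2d58h → 2d 58
1. andi fields op=0x16:5|rd=14:4|imm=68:7 → word b744h → b7 44
2. andi fields op=0x16:5|rd=11:4|imm=22:7 → word b596h → b5 96
3. call fields op=0xd:5|imm=-6:11 → word 6ffah → 6f fa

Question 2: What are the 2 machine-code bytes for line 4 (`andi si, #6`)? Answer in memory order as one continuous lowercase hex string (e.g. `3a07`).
b206

L4: andi op=0x16:5|rd=4:4|imm=6:7 ⇒ 0xb206 ⇒ big b2 06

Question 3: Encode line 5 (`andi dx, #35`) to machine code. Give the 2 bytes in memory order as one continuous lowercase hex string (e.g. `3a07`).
5. andi fields op=0x16:5|rd=3:4|imm=35:7 → word b1a3h → b1 a3

b1a3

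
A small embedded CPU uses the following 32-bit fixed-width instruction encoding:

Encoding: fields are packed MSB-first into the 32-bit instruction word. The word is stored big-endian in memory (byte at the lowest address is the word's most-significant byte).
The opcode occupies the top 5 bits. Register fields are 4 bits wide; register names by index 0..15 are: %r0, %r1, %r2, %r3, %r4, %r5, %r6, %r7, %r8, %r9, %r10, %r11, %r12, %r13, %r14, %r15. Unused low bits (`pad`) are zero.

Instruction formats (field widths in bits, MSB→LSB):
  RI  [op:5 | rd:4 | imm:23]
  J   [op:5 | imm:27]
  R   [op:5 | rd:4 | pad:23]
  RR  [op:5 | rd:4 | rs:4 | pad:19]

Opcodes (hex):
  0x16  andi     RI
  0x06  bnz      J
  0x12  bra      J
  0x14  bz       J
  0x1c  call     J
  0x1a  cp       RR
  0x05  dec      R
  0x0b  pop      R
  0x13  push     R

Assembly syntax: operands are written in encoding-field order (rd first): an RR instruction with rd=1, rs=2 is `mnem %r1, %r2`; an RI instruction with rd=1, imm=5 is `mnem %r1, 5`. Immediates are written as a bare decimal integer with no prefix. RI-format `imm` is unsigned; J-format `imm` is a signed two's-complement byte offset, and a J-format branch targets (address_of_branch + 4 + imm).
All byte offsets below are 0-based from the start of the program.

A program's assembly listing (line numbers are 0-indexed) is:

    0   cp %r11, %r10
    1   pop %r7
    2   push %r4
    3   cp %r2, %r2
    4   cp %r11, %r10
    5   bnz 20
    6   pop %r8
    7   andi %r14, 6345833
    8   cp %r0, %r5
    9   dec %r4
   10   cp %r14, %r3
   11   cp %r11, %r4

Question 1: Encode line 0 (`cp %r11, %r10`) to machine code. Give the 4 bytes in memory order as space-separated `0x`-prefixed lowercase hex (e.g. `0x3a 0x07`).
line 0 (cp): pack op=0x1a:5|rd=11:4|rs=10:4|pad=0:19 = 0xd5d00000; big→ d5 d0 00 00

0xd5 0xd0 0x00 0x00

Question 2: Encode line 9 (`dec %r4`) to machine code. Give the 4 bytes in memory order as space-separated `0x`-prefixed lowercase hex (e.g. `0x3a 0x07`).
0x2a 0x00 0x00 0x00

9. dec fields op=0x5:5|rd=4:4|pad=0:23 → word 2a000000h → 2a 00 00 00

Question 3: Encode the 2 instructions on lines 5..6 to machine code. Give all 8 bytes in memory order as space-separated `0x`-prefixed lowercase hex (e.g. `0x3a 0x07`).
0x30 0x00 0x00 0x14 0x5c 0x00 0x00 0x00

L5: bnz op=0x6:5|imm=20:27 ⇒ 0x30000014 ⇒ big 30 00 00 14
L6: pop op=0xb:5|rd=8:4|pad=0:23 ⇒ 0x5c000000 ⇒ big 5c 00 00 00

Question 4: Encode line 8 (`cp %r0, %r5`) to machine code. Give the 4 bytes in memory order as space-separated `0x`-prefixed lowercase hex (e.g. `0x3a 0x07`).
0xd0 0x28 0x00 0x00

line 8 (cp): pack op=0x1a:5|rd=0:4|rs=5:4|pad=0:19 = 0xd0280000; big→ d0 28 00 00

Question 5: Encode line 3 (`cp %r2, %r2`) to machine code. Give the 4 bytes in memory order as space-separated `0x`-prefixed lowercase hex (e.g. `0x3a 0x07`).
line 3 (cp): pack op=0x1a:5|rd=2:4|rs=2:4|pad=0:19 = 0xd1100000; big→ d1 10 00 00

0xd1 0x10 0x00 0x00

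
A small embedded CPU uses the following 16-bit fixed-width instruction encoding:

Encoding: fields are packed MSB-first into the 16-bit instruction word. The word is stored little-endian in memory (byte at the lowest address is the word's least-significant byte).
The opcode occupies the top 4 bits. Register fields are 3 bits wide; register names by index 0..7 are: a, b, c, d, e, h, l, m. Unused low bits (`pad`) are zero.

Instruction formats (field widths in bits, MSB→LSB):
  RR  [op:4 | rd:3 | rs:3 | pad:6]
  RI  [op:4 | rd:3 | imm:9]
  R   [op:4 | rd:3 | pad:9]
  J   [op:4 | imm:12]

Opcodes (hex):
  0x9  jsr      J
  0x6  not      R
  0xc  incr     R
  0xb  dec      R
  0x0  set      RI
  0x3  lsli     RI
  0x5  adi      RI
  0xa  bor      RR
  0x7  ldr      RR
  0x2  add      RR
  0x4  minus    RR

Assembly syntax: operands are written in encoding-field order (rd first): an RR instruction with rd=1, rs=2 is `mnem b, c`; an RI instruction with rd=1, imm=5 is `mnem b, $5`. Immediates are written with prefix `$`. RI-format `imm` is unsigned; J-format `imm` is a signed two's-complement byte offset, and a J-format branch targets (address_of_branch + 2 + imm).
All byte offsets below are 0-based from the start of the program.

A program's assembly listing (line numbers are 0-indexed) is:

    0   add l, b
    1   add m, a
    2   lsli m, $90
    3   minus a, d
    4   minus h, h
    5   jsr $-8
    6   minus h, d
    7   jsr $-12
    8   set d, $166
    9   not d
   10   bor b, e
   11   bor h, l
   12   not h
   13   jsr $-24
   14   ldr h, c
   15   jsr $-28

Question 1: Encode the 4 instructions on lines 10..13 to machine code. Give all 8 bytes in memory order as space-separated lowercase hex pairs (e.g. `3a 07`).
L10: bor op=0xa:4|rd=1:3|rs=4:3|pad=0:6 ⇒ 0xa300 ⇒ little 00 a3
L11: bor op=0xa:4|rd=5:3|rs=6:3|pad=0:6 ⇒ 0xab80 ⇒ little 80 ab
L12: not op=0x6:4|rd=5:3|pad=0:9 ⇒ 0x6a00 ⇒ little 00 6a
L13: jsr op=0x9:4|imm=-24:12 ⇒ 0x9fe8 ⇒ little e8 9f

00 a3 80 ab 00 6a e8 9f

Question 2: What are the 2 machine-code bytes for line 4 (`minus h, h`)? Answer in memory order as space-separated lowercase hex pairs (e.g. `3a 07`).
40 4b

line 4 (minus): pack op=0x4:4|rd=5:3|rs=5:3|pad=0:6 = 0x4b40; little→ 40 4b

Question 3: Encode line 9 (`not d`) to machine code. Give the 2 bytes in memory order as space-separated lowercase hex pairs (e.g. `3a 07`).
9. not fields op=0x6:4|rd=3:3|pad=0:9 → word 6600h → 00 66

00 66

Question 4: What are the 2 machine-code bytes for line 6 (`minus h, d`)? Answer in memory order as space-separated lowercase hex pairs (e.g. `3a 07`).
c0 4a

line 6 (minus): pack op=0x4:4|rd=5:3|rs=3:3|pad=0:6 = 0x4ac0; little→ c0 4a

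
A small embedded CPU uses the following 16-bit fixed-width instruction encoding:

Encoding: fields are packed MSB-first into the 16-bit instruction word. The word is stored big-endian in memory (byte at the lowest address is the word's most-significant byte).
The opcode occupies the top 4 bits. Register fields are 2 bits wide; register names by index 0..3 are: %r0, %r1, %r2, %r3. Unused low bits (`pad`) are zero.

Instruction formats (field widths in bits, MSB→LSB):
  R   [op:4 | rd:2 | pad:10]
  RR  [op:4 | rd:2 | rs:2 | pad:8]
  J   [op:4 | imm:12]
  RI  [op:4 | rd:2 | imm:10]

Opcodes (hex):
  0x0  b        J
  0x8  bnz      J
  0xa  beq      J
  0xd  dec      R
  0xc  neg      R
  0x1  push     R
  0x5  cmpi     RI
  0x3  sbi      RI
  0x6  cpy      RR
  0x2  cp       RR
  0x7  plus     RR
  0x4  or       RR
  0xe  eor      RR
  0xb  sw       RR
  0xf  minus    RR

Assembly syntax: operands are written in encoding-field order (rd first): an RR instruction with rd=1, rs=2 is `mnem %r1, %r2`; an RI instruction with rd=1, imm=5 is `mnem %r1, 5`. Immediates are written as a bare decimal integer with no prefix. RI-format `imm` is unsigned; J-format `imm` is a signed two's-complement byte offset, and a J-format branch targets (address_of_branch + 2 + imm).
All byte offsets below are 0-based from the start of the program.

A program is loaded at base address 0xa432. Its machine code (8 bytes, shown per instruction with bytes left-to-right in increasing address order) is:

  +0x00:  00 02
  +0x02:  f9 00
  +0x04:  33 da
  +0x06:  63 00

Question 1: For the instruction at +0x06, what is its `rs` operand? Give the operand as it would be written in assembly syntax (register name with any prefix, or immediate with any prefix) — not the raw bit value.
@+06  big-endian(63 00) = 0x6300
  opcode bits[15:12]=0x6: cpy/RR
  rd@[11:10]=0x0 ⇒ %r0
  rs@[9:8]=0x3 ⇒ %r3

%r3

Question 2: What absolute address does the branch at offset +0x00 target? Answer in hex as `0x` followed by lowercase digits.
[00] 00 02 → 0x0002
  op=0x0002>>12=0x0 ⇒ b (J)
  [11:0] imm=2 = 2
  target = base 0xa432 + off 0x00 + 2 + imm 2 = 0xa436

0xa436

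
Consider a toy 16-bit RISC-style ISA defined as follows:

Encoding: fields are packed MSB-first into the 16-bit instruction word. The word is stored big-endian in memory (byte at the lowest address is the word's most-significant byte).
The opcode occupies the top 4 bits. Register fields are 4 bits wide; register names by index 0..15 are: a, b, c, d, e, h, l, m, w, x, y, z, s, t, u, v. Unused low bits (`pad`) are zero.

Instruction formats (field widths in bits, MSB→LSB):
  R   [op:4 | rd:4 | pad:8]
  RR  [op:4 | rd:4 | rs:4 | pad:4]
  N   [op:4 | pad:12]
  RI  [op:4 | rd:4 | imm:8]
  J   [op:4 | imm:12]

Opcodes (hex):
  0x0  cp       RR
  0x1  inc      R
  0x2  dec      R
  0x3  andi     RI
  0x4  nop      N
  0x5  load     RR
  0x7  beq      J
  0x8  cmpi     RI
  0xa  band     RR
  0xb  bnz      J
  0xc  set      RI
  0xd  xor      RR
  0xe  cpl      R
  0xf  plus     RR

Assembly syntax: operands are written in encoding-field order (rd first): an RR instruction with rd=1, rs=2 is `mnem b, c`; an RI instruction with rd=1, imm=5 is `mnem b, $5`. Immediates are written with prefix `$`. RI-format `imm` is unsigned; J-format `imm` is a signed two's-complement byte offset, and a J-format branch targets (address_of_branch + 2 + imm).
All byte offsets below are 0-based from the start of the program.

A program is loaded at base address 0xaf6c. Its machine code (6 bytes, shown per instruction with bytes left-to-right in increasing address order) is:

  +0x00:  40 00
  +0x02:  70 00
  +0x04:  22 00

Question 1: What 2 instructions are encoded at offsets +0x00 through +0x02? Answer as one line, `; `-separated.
nop; beq $0

off 0x00: read 40 00 as big → 0x4000
  op=0x4000>>12=0x4 ⇒ nop (N)
off 0x02: read 70 00 as big → 0x7000
  op=0x7000>>12=0x7 ⇒ beq (J)
  [11:0] imm=0 = $0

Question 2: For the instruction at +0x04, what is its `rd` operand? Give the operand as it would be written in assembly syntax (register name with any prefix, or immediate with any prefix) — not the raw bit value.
off 0x04: read 22 00 as big → 0x2200
  opcode bits[15:12]=0x2: dec/R
  rd@[11:8]=0x2 ⇒ c

c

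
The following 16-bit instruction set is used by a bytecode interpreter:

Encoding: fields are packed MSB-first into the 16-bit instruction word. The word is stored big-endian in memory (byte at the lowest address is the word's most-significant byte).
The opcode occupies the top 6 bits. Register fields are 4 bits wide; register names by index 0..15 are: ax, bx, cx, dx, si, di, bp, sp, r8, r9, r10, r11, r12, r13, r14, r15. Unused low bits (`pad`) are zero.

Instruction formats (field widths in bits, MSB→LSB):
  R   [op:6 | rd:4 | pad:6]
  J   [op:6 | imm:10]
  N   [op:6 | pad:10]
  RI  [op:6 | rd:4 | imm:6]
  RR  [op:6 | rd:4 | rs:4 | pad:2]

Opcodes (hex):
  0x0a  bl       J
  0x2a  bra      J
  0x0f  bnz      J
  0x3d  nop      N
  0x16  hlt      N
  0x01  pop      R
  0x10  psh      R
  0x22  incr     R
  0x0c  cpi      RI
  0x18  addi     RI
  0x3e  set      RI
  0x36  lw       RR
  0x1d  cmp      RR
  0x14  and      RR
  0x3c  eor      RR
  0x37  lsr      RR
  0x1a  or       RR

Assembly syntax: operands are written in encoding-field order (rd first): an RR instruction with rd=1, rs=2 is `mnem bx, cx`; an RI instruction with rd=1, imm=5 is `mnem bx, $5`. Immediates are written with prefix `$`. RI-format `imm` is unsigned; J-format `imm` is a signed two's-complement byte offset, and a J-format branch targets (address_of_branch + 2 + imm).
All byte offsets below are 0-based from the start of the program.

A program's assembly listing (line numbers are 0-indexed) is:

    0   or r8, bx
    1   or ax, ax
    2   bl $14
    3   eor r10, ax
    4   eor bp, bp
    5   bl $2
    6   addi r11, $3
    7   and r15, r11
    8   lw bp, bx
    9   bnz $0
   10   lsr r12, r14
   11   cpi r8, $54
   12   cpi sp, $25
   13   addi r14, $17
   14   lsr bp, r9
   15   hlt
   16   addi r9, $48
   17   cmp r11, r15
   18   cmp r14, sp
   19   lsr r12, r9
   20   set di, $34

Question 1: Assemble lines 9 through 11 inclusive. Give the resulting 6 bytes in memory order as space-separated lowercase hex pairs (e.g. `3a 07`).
line 9 (bnz): pack op=0xf:6|imm=0:10 = 0x3c00; big→ 3c 00
line 10 (lsr): pack op=0x37:6|rd=12:4|rs=14:4|pad=0:2 = 0xdf38; big→ df 38
line 11 (cpi): pack op=0xc:6|rd=8:4|imm=54:6 = 0x3236; big→ 32 36

3c 00 df 38 32 36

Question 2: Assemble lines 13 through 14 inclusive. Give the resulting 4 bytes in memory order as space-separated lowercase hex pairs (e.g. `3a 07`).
13. addi fields op=0x18:6|rd=14:4|imm=17:6 → word 6391h → 63 91
14. lsr fields op=0x37:6|rd=6:4|rs=9:4|pad=0:2 → word dda4h → dd a4

63 91 dd a4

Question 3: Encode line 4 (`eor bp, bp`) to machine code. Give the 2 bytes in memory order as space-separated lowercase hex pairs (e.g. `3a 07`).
line 4 (eor): pack op=0x3c:6|rd=6:4|rs=6:4|pad=0:2 = 0xf198; big→ f1 98

f1 98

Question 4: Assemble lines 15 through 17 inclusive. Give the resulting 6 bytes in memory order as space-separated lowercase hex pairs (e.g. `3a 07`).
58 00 62 70 76 fc

line 15 (hlt): pack op=0x16:6|pad=0:10 = 0x5800; big→ 58 00
line 16 (addi): pack op=0x18:6|rd=9:4|imm=48:6 = 0x6270; big→ 62 70
line 17 (cmp): pack op=0x1d:6|rd=11:4|rs=15:4|pad=0:2 = 0x76fc; big→ 76 fc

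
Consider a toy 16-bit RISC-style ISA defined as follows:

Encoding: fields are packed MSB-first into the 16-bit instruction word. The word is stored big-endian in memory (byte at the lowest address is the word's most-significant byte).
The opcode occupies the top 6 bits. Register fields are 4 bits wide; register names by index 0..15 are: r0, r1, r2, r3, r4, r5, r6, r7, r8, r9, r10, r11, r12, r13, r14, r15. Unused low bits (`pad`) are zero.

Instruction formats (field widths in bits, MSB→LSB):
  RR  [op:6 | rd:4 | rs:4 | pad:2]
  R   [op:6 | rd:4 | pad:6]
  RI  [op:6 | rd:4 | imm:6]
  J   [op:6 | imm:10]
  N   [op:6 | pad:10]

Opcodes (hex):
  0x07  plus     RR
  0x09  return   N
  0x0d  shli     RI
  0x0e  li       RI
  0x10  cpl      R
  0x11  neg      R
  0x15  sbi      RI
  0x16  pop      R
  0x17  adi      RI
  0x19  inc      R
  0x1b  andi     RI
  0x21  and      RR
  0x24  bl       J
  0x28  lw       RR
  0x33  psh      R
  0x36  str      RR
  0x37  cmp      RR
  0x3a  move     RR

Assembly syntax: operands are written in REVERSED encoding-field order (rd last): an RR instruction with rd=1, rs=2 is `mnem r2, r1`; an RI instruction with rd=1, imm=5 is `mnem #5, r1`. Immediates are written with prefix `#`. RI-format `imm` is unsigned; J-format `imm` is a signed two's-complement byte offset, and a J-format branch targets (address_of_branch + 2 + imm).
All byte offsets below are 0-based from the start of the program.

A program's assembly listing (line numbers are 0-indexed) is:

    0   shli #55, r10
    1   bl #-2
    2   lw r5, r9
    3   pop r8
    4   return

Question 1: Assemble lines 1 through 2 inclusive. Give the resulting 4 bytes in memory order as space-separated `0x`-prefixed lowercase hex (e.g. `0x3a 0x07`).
0x93 0xfe 0xa2 0x54

1. bl fields op=0x24:6|imm=-2:10 → word 93feh → 93 fe
2. lw fields op=0x28:6|rd=9:4|rs=5:4|pad=0:2 → word a254h → a2 54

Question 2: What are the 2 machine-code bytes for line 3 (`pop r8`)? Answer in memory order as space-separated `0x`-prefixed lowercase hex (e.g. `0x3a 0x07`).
0x5a 0x00

L3: pop op=0x16:6|rd=8:4|pad=0:6 ⇒ 0x5a00 ⇒ big 5a 00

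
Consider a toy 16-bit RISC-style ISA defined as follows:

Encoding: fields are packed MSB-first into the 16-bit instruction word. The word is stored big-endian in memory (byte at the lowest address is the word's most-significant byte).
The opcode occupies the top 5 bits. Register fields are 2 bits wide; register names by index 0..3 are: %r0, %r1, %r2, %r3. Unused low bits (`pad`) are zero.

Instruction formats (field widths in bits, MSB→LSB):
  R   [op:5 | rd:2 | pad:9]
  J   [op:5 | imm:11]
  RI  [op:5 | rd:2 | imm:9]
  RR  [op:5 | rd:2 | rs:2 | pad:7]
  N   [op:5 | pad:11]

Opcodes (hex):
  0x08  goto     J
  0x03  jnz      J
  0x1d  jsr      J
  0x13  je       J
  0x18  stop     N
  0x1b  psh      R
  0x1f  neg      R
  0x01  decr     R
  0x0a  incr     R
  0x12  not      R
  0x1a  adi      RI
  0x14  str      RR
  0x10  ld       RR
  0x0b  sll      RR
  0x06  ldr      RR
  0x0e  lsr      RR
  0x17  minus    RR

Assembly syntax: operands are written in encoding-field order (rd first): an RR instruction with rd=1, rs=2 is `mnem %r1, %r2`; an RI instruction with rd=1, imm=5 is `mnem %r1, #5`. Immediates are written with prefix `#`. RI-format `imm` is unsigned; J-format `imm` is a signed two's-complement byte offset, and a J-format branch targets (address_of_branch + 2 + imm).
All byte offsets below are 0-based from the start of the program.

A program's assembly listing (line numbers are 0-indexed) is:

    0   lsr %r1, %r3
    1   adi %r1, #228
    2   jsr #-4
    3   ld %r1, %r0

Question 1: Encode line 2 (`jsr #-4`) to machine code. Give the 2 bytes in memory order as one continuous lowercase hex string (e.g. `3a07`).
line 2 (jsr): pack op=0x1d:5|imm=-4:11 = 0xeffc; big→ ef fc

effc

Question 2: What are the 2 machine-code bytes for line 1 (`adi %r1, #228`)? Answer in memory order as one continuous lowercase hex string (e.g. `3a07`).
d2e4

line 1 (adi): pack op=0x1a:5|rd=1:2|imm=228:9 = 0xd2e4; big→ d2 e4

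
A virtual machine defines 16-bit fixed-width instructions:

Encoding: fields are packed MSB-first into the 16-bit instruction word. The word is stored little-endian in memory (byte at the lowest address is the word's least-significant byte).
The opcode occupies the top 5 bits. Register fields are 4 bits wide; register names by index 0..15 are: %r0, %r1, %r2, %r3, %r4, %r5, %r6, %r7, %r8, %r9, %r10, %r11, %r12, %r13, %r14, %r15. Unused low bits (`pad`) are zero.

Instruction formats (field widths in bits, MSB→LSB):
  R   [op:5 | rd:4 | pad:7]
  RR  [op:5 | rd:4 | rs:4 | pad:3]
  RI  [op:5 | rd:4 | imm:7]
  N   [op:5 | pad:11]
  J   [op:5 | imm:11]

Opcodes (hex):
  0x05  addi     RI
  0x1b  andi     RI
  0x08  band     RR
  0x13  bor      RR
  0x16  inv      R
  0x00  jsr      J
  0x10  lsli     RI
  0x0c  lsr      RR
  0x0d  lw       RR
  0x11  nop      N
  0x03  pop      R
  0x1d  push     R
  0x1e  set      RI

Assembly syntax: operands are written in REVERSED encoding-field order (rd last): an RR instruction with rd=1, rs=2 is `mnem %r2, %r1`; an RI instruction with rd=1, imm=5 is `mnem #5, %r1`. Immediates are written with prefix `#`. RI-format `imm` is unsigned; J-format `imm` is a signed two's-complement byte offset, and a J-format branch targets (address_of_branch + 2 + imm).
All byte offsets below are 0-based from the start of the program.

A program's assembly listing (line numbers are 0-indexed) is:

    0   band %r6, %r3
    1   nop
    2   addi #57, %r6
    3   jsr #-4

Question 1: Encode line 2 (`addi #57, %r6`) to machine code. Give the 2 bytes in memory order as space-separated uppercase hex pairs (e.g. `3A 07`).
2. addi fields op=0x5:5|rd=6:4|imm=57:7 → word 2b39h → 39 2b

39 2B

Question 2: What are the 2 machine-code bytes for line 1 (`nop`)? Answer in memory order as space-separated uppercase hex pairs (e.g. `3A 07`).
L1: nop op=0x11:5|pad=0:11 ⇒ 0x8800 ⇒ little 00 88

00 88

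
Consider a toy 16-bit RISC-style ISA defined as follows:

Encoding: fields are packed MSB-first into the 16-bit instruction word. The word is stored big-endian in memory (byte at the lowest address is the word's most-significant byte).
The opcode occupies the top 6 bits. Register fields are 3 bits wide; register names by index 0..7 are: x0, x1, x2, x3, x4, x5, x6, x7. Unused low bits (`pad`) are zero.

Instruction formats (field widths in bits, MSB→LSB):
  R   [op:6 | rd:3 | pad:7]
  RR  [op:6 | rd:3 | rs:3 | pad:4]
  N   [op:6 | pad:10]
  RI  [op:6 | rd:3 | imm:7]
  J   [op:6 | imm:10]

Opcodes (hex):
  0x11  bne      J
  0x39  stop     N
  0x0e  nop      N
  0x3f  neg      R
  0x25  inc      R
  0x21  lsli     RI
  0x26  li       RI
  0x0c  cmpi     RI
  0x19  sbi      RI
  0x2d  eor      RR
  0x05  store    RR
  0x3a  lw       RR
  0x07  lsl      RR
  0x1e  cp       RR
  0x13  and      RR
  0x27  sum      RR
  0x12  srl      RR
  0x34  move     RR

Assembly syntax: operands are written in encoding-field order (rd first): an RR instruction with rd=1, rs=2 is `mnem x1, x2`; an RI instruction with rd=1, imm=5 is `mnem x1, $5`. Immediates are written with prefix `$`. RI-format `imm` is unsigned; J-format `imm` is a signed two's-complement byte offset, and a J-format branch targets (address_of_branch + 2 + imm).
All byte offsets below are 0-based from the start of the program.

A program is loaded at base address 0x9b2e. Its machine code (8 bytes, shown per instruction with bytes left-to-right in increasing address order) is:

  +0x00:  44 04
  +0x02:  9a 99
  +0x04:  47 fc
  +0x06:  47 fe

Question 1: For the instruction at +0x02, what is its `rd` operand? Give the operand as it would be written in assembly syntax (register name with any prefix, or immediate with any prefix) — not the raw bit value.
x5

@+02  big-endian(9a 99) = 0x9a99
  op=0x9a99>>10=0x26 ⇒ li (RI)
  [9:7] rd=5 = x5
  [6:0] imm=25 = $25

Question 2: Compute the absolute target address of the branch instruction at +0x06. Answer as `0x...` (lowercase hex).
0x9b34

[06] 47 fe → 0x47fe
  opcode bits[15:10]=0x11: bne/J
  imm@[9:0]=0x3fe (s10→-2) ⇒ $-2
  target = base 0x9b2e + off 0x06 + 2 + imm -2 = 0x9b34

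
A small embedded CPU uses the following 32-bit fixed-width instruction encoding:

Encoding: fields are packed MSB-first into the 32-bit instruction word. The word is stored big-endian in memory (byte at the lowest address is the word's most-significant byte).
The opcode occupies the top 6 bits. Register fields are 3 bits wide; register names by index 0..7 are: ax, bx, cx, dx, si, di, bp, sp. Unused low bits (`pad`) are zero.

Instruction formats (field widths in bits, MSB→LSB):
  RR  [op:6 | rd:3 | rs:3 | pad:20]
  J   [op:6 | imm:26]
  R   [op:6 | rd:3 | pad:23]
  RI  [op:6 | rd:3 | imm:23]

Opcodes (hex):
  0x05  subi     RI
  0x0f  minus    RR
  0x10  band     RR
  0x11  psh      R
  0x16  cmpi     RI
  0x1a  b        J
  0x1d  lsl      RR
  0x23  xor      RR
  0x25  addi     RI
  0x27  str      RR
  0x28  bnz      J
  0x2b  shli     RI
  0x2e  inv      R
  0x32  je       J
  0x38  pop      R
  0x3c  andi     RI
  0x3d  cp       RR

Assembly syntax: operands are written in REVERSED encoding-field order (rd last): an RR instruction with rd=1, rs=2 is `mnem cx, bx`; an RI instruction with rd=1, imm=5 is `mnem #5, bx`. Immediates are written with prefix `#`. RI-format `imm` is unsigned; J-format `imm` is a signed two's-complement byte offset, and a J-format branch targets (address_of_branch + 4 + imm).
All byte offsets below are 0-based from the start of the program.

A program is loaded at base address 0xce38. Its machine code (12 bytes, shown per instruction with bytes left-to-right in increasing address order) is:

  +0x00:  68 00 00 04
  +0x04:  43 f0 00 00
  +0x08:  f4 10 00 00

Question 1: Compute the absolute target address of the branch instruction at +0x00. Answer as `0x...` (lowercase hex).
[00] 68 00 00 04 → 0x68000004
  top 6b → 0x1a → b [J]
  imm@[25:0]=0x4 ⇒ #4
  target = base 0xce38 + off 0x00 + 4 + imm 4 = 0xce40

0xce40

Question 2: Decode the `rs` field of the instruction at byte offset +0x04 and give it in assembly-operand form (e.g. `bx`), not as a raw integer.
@+04  big-endian(43 f0 00 00) = 0x43f00000
  top 6b → 0x10 → band [RR]
  [25:23] rd=7 = sp
  [22:20] rs=7 = sp

sp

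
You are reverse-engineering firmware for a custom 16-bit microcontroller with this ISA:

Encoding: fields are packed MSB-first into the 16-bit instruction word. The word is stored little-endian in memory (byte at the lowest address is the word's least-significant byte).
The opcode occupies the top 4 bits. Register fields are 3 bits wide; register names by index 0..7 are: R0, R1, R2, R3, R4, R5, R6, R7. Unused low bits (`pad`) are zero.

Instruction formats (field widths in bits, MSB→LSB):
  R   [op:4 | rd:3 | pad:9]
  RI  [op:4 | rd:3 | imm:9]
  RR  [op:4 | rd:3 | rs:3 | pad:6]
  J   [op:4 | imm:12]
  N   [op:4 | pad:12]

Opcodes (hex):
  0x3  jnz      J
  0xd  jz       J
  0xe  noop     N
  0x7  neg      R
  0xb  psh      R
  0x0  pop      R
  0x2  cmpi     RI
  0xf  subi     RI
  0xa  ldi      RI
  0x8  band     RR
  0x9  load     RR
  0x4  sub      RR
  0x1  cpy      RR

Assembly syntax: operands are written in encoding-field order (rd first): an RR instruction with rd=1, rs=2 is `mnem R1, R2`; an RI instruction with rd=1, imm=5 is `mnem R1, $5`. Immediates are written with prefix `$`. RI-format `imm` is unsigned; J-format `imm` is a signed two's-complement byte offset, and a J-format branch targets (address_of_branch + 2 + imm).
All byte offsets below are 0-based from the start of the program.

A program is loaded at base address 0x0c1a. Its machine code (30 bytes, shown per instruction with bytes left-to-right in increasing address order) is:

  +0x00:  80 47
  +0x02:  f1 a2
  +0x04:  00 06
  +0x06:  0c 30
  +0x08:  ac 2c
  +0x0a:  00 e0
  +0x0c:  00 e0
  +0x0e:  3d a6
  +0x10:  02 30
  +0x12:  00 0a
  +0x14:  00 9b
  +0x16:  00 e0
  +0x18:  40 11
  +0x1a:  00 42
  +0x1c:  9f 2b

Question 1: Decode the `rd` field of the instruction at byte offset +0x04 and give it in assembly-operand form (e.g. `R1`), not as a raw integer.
R3

@+04  little-endian(00 06) = 0x0600
  op=0x0600>>12=0x0 ⇒ pop (R)
  rd: (w>>9)&0x7=0x3 → R3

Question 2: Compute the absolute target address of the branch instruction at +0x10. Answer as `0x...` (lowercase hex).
@+10  little-endian(02 30) = 0x3002
  opcode bits[15:12]=0x3: jnz/J
  [11:0] imm=2 = $2
  target = base 0x0c1a + off 0x10 + 2 + imm 2 = 0x0c2e

0x0c2e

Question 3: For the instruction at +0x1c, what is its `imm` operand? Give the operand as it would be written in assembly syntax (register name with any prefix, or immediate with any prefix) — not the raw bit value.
@+1c  little-endian(9f 2b) = 0x2b9f
  op=0x2b9f>>12=0x2 ⇒ cmpi (RI)
  rd@[11:9]=0x5 ⇒ R5
  imm@[8:0]=0x19f ⇒ $415

$415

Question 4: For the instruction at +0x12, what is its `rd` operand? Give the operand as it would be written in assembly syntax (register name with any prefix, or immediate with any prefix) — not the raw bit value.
R5

off 0x12: read 00 0a as little → 0x0a00
  top 4b → 0x0 → pop [R]
  [11:9] rd=5 = R5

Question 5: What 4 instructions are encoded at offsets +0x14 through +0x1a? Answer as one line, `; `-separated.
load R5, R4; noop; cpy R0, R5; sub R1, R0

@+14  little-endian(00 9b) = 0x9b00
  opcode bits[15:12]=0x9: load/RR
  rd@[11:9]=0x5 ⇒ R5
  rs@[8:6]=0x4 ⇒ R4
@+16  little-endian(00 e0) = 0xe000
  opcode bits[15:12]=0xe: noop/N
@+18  little-endian(40 11) = 0x1140
  opcode bits[15:12]=0x1: cpy/RR
  rd@[11:9]=0x0 ⇒ R0
  rs@[8:6]=0x5 ⇒ R5
@+1a  little-endian(00 42) = 0x4200
  opcode bits[15:12]=0x4: sub/RR
  rd@[11:9]=0x1 ⇒ R1
  rs@[8:6]=0x0 ⇒ R0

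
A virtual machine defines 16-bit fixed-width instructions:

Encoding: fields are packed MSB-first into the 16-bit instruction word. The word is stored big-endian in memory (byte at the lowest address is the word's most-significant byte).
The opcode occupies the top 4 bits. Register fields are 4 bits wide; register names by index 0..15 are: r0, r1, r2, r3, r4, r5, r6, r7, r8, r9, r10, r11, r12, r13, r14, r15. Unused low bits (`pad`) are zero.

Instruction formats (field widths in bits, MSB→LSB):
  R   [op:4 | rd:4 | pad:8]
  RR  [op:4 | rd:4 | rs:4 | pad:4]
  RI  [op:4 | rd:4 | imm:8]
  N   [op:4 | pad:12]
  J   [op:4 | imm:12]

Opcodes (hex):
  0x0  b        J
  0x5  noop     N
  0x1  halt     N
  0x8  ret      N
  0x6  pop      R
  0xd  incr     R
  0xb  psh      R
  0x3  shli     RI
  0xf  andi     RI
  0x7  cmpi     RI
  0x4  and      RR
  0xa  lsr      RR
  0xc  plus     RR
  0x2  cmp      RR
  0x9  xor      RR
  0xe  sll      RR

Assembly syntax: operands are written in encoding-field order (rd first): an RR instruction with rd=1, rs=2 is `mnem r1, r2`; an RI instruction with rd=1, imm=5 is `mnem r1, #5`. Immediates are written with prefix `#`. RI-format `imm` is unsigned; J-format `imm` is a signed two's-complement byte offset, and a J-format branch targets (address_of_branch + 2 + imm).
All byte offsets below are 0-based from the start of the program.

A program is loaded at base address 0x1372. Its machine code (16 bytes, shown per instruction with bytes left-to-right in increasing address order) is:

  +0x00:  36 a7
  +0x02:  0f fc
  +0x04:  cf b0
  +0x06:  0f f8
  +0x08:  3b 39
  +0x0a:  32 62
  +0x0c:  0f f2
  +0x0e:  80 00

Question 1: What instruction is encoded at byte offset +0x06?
b #-8

[06] 0f f8 → 0x0ff8
  opcode bits[15:12]=0x0: b/J
  imm@[11:0]=0xff8 (s12→-8) ⇒ #-8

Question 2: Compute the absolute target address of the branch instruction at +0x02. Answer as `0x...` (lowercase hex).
0x1372

[02] 0f fc → 0x0ffc
  top 4b → 0x0 → b [J]
  imm: (w>>0)&0xfff=0xffc (s12→-4) → #-4
  target = base 0x1372 + off 0x02 + 2 + imm -4 = 0x1372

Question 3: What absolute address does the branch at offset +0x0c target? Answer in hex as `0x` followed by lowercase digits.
0x1372

+0x0c: 0f f2 ⇒ word 0x0ff2 (big)
  top 4b → 0x0 → b [J]
  [11:0] imm=4082 (s12→-14) = #-14
  target = base 0x1372 + off 0x0c + 2 + imm -14 = 0x1372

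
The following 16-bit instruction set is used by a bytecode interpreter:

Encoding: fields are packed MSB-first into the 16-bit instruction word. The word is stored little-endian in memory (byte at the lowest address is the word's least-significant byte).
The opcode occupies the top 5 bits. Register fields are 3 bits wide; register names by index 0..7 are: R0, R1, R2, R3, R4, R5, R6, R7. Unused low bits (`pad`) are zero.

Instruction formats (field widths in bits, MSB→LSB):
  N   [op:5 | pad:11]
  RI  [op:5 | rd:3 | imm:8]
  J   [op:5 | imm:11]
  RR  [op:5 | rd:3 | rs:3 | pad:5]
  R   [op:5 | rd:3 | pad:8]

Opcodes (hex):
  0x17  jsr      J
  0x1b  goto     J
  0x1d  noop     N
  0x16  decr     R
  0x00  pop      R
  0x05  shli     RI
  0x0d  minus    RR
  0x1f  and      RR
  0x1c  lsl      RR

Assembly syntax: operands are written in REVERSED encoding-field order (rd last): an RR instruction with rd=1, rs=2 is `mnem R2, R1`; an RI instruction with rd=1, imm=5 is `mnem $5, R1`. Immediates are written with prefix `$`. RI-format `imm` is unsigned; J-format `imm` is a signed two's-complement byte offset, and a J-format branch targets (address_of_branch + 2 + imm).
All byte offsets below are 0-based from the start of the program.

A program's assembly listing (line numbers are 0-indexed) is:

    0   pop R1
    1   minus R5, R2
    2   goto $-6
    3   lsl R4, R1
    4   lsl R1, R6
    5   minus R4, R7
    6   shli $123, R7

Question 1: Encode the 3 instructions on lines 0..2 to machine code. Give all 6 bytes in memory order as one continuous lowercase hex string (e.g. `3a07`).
0001a06afadf

line 0 (pop): pack op=0x0:5|rd=1:3|pad=0:8 = 0x0100; little→ 00 01
line 1 (minus): pack op=0xd:5|rd=2:3|rs=5:3|pad=0:5 = 0x6aa0; little→ a0 6a
line 2 (goto): pack op=0x1b:5|imm=-6:11 = 0xdffa; little→ fa df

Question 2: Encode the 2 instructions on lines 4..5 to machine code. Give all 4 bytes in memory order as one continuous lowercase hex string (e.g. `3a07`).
20e6806f

4. lsl fields op=0x1c:5|rd=6:3|rs=1:3|pad=0:5 → word e620h → 20 e6
5. minus fields op=0xd:5|rd=7:3|rs=4:3|pad=0:5 → word 6f80h → 80 6f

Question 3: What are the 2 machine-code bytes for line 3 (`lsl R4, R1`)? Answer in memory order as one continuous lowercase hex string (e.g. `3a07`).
3. lsl fields op=0x1c:5|rd=1:3|rs=4:3|pad=0:5 → word e180h → 80 e1

80e1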